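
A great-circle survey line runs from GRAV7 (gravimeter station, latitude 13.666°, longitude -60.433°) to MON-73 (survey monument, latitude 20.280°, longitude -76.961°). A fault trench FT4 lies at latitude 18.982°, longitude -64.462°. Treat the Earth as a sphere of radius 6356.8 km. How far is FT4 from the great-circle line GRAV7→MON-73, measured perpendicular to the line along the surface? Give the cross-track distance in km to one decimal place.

358.8 km

δ₁₃ = central angle GRAV7→FT4 = 0.114710 rad  (haversine)
θ₁₃ = bearing GRAV7→FT4 = 324.516°,  θ₁₂ = bearing GRAV7→MON-73 = 294.983°
dₓₜ = R·arcsin(sin δ₁₃ · sin(θ₁₃ − θ₁₂)) = 6356.8·arcsin(0.11446·sin(29.533°)) = 358.836 km
|dₓₜ| = 358.836 km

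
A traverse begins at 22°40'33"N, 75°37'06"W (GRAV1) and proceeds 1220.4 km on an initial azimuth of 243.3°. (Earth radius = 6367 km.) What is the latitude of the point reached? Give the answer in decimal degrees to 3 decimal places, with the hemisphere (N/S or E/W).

GRAV1: φ = +22.67583°, λ = -75.61833°
δ = d/R = 1220.4/6367 = 0.191676 rad
φ₂ = arcsin(sin φ₁ cos δ + cos φ₁ sin δ cos θ)
   = arcsin(0.38552·0.98169 + 0.92270·0.19050·-0.44932) = 17.42614°
λ₂ = λ₁ + atan2(sin θ sin δ cos φ₁, cos δ − sin φ₁ sin φ₂) = -85.89363°

17.426°N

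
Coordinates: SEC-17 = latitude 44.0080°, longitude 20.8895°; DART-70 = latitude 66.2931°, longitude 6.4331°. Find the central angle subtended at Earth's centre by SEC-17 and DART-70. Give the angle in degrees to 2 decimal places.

Δφ = 22.2851°,  Δλ = -14.4564°
a = sin²(Δφ/2) + cos φ₁ cos φ₂ sin²(Δλ/2) = 0.041924
c = 2·arcsin(√a) = 0.412423 rad = 23.6301°

23.63°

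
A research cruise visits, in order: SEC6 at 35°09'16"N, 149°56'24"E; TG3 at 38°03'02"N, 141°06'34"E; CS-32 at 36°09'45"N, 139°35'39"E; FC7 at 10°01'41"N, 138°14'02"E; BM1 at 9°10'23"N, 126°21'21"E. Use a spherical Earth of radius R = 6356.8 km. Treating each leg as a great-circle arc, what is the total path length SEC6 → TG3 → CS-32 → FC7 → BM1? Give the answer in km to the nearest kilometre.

5303 km

SEC6: φ = +35.15444°, λ = +149.94000°
TG3: φ = +38.05056°, λ = +141.10944°
CS-32: φ = +36.16250°, λ = +139.59417°
FC7: φ = +10.02806°, λ = +138.23389°
BM1: φ = +9.17306°, λ = +126.35583°
SEC6→TG3: c = 0.133582 rad, d = 849.15 km
TG3→CS-32: c = 0.039123 rad, d = 248.70 km
CS-32→FC7: c = 0.456640 rad, d = 2902.77 km
FC7→BM1: c = 0.204939 rad, d = 1302.76 km
Total = 849.15 + 248.70 + 2902.77 + 1302.76 = 5303.38 km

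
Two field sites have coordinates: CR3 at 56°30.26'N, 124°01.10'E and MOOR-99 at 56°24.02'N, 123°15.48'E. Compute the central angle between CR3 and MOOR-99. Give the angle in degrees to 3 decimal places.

0.433°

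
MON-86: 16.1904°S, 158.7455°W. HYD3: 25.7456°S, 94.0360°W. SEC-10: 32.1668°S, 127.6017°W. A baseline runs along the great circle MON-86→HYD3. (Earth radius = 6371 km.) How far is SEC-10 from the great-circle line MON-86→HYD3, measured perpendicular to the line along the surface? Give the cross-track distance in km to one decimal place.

852.2 km

δ₁₃ = central angle MON-86→SEC-10 = 0.565708 rad  (haversine)
θ₁₃ = bearing MON-86→SEC-10 = 125.237°,  θ₁₂ = bearing MON-86→HYD3 = 110.830°
dₓₜ = R·arcsin(sin δ₁₃ · sin(θ₁₃ − θ₁₂)) = 6371·arcsin(0.53601·sin(14.407°)) = 852.196 km
|dₓₜ| = 852.196 km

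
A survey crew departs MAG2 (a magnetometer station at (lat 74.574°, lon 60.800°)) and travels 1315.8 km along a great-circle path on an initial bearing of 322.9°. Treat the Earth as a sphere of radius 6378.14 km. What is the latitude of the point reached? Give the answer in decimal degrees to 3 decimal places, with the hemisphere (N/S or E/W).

δ = d/R = 1315.8/6378.14 = 0.206298 rad
φ₂ = arcsin(sin φ₁ cos δ + cos φ₁ sin δ cos θ)
   = arcsin(0.96397·0.97880 + 0.26599·0.20484·0.79758) = 80.74823°
λ₂ = λ₁ + atan2(sin θ sin δ cos φ₁, cos δ − sin φ₁ sin φ₂) = 10.57729°

80.748°N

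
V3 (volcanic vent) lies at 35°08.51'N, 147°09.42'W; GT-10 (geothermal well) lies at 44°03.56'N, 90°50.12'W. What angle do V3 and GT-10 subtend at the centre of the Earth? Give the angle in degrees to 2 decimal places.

43.44°

V3: φ = +35.14183°, λ = -147.15700°
GT-10: φ = +44.05933°, λ = -90.83533°
Δφ = 8.9175°,  Δλ = 56.3217°
a = sin²(Δφ/2) + cos φ₁ cos φ₂ sin²(Δλ/2) = 0.136931
c = 2·arcsin(√a) = 0.758108 rad = 43.4364°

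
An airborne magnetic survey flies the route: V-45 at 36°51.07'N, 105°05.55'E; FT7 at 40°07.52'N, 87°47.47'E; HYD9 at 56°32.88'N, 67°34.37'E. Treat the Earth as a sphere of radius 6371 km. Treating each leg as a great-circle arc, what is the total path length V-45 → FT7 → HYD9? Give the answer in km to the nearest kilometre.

V-45: φ = +36.85117°, λ = +105.09250°
FT7: φ = +40.12533°, λ = +87.79117°
HYD9: φ = +56.54800°, λ = +67.57283°
V-45→FT7: c = 0.242738 rad, d = 1546.49 km
FT7→HYD9: c = 0.367494 rad, d = 2341.30 km
Total = 1546.49 + 2341.30 = 3887.79 km

3888 km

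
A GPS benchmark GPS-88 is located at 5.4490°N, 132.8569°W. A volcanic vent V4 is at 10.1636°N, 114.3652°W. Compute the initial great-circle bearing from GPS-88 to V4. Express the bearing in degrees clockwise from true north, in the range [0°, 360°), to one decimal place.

74.4°

Δλ = 18.4917°
y = sin Δλ · cos φ₂ = 0.312190
x = cos φ₁ sin φ₂ − sin φ₁ cos φ₂ cos Δλ = 0.087018
θ = atan2(y, x) = 74.4250° → 74.4250° (mod 360°)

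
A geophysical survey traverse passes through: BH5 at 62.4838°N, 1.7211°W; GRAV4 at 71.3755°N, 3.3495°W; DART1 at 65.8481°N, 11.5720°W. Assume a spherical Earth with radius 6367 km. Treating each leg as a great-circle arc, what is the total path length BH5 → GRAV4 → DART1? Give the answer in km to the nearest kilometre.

BH5→GRAV4: c = 0.155574 rad, d = 990.54 km
GRAV4→DART1: c = 0.109536 rad, d = 697.41 km
Total = 990.54 + 697.41 = 1687.96 km

1688 km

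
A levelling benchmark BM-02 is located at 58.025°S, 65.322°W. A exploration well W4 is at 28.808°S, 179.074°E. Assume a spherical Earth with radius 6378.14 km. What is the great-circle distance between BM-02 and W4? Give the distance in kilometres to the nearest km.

Δφ = 29.2170°,  Δλ = -115.6040°
a = sin²(Δφ/2) + cos φ₁ cos φ₂ sin²(Δλ/2) = 0.395878
c = 2·arcsin(√a) = 1.361018 rad = 77.9806°
d = R·c = 6378.14 × 1.361018 = 8680.8 km

8681 km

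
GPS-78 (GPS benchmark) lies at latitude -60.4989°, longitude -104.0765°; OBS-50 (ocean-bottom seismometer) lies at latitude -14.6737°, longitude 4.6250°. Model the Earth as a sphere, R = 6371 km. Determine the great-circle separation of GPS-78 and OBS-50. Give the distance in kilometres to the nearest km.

9576 km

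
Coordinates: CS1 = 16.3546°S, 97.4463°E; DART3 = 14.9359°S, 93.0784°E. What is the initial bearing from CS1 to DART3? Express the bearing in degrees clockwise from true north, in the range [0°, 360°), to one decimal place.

Δλ = -4.3679°
y = sin Δλ · cos φ₂ = -0.073587
x = cos φ₁ sin φ₂ − sin φ₁ cos φ₂ cos Δλ = 0.023968
θ = atan2(y, x) = -71.9590° → 288.0410° (mod 360°)

288.0°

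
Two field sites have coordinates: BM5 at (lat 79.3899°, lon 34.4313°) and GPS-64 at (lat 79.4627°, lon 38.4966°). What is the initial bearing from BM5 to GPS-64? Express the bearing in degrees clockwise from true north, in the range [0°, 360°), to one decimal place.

Δλ = 4.0653°
y = sin Δλ · cos φ₂ = 0.012965
x = cos φ₁ sin φ₂ − sin φ₁ cos φ₂ cos Δλ = 0.001723
θ = atan2(y, x) = 82.4304° → 82.4304° (mod 360°)

82.4°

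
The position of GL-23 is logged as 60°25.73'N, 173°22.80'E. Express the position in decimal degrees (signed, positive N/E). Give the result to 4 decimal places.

+60.4288°, +173.3800°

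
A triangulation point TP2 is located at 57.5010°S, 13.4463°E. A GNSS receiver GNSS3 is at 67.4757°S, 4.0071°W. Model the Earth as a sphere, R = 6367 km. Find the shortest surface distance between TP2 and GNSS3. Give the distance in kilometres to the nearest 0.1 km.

1414.9 km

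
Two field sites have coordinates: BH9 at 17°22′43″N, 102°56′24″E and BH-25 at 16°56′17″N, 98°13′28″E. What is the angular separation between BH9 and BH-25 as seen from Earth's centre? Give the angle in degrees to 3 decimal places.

BH9: φ = +17.37861°, λ = +102.94000°
BH-25: φ = +16.93806°, λ = +98.22444°
Δφ = -0.4406°,  Δλ = -4.7156°
a = sin²(Δφ/2) + cos φ₁ cos φ₂ sin²(Δλ/2) = 0.001560
c = 2·arcsin(√a) = 0.079012 rad = 4.5270°

4.527°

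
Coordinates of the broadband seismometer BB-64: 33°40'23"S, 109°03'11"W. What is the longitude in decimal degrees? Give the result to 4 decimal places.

109.0531°W

109° + 3′/60 + 11″/3600 = 109 + 0.05000 + 0.00306 = 109.0531°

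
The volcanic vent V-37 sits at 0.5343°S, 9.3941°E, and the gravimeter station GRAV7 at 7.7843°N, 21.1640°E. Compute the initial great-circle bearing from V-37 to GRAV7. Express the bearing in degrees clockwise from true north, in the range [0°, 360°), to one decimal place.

54.4°

Δλ = 11.7699°
y = sin Δλ · cos φ₂ = 0.202102
x = cos φ₁ sin φ₂ − sin φ₁ cos φ₂ cos Δλ = 0.144483
θ = atan2(y, x) = 54.4390° → 54.4390° (mod 360°)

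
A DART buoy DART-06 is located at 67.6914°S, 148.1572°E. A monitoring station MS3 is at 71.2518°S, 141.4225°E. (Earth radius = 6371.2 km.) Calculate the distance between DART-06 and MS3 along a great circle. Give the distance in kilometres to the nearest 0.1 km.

474.5 km

Δφ = -3.5604°,  Δλ = -6.7347°
a = sin²(Δφ/2) + cos φ₁ cos φ₂ sin²(Δλ/2) = 0.001386
c = 2·arcsin(√a) = 0.074475 rad = 4.2671°
d = R·c = 6371.2 × 0.074475 = 474.5 km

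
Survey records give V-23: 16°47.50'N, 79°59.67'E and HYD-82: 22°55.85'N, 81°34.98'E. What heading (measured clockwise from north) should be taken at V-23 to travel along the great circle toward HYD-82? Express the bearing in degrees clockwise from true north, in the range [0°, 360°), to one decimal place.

13.4°

V-23: φ = +16.79167°, λ = +79.99450°
HYD-82: φ = +22.93083°, λ = +81.58300°
Δλ = 1.5885°
y = sin Δλ · cos φ₂ = 0.025530
x = cos φ₁ sin φ₂ − sin φ₁ cos φ₂ cos Δλ = 0.107046
θ = atan2(y, x) = 13.4144° → 13.4144° (mod 360°)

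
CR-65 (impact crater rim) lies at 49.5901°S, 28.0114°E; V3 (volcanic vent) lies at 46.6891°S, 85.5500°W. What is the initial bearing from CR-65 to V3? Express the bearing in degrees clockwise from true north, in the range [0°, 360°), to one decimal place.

Δλ = -113.5614°
y = sin Δλ · cos φ₂ = -0.628770
x = cos φ₁ sin φ₂ − sin φ₁ cos φ₂ cos Δλ = -0.680477
θ = atan2(y, x) = -137.2617° → 222.7383° (mod 360°)

222.7°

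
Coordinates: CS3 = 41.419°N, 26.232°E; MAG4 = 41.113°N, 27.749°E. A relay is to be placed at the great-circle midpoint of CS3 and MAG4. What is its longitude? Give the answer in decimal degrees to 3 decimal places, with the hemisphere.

26.992°E

Bx = cos φ₂ cos Δλ = 0.753150,  By = cos φ₂ sin Δλ = 0.019946
φₘ = atan2(sin φ₁ + sin φ₂, √((cos φ₁ + Bx)² + By²)) = 41.26849°
λₘ = λ₁ + atan2(By, cos φ₁ + Bx) = 26.99228°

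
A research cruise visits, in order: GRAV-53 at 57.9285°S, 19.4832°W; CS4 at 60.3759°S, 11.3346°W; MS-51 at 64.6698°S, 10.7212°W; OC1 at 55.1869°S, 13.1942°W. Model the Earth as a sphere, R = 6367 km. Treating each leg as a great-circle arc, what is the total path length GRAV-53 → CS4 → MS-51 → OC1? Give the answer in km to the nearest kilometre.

GRAV-53→CS4: c = 0.084430 rad, d = 537.56 km
CS4→MS-51: c = 0.075104 rad, d = 478.19 km
MS-51→OC1: c = 0.166883 rad, d = 1062.54 km
Total = 537.56 + 478.19 + 1062.54 = 2078.30 km

2078 km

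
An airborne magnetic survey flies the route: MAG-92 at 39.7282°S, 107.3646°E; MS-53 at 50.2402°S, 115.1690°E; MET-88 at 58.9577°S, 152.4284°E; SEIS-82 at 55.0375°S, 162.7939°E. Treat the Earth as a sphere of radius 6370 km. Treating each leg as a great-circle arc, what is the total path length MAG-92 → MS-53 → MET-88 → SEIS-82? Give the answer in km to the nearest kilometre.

4628 km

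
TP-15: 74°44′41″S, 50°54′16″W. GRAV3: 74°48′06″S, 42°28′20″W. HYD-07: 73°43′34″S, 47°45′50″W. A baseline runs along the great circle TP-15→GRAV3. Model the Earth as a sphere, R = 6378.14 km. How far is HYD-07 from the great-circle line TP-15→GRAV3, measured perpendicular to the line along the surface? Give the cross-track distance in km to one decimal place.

119.7 km

TP-15: φ = -74.74472°, λ = -50.90444°
GRAV3: φ = -74.80167°, λ = -42.47222°
HYD-07: φ = -73.72611°, λ = -47.76389°
δ₁₃ = central angle TP-15→HYD-07 = 0.023185 rad  (haversine)
θ₁₃ = bearing TP-15→HYD-07 = 41.470°,  θ₁₂ = bearing TP-15→GRAV3 = 95.539°
dₓₜ = R·arcsin(sin δ₁₃ · sin(θ₁₃ − θ₁₂)) = 6378.14·arcsin(0.02318·sin(-54.069°)) = -119.737 km
|dₓₜ| = 119.737 km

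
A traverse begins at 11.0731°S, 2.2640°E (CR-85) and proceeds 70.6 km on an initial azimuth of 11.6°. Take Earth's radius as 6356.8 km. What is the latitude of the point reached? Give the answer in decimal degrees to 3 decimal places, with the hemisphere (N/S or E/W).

δ = d/R = 70.6/6356.8 = 0.011106 rad
φ₂ = arcsin(sin φ₁ cos δ + cos φ₁ sin δ cos θ)
   = arcsin(-0.19206·0.99994 + 0.98138·0.01111·0.97958) = -10.44973°
λ₂ = λ₁ + atan2(sin θ sin δ cos φ₁, cos δ − sin φ₁ sin φ₂) = 2.39411°

10.450°S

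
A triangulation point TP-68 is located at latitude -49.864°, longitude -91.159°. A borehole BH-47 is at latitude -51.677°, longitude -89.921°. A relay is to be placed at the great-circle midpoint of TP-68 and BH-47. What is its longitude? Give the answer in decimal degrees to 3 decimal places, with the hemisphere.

90.552°W

Bx = cos φ₂ cos Δλ = 0.619949,  By = cos φ₂ sin Δλ = 0.013397
φₘ = atan2(sin φ₁ + sin φ₂, √((cos φ₁ + Bx)² + By²)) = -50.77214°
λₘ = λ₁ + atan2(By, cos φ₁ + Bx) = -90.55200°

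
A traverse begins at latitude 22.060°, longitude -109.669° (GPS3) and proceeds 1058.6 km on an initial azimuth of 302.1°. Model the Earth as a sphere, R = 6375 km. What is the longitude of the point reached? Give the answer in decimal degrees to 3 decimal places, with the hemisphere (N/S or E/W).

118.699°W

δ = d/R = 1058.6/6375 = 0.166055 rad
φ₂ = arcsin(sin φ₁ cos δ + cos φ₁ sin δ cos θ)
   = arcsin(0.37558·0.98624 + 0.92679·0.16529·0.53140) = 26.86032°
λ₂ = λ₁ + atan2(sin θ sin δ cos φ₁, cos δ − sin φ₁ sin φ₂) = -118.69932°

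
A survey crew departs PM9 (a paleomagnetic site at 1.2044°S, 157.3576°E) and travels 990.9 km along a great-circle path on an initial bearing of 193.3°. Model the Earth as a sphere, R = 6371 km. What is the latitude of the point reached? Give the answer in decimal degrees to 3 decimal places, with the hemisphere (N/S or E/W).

9.874°S

δ = d/R = 990.9/6371 = 0.155533 rad
φ₂ = arcsin(sin φ₁ cos δ + cos φ₁ sin δ cos θ)
   = arcsin(-0.02102·0.98793 + 0.99978·0.15491·-0.97318) = -9.87411°
λ₂ = λ₁ + atan2(sin θ sin δ cos φ₁, cos δ − sin φ₁ sin φ₂) = 155.28464°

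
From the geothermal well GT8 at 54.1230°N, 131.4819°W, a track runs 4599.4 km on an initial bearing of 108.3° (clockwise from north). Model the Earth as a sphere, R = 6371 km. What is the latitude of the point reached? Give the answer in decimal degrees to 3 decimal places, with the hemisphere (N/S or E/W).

29.113°N

δ = d/R = 4599.4/6371 = 0.721927 rad
φ₂ = arcsin(sin φ₁ cos δ + cos φ₁ sin δ cos θ)
   = arcsin(0.81028·0.75053 + 0.58605·0.66083·-0.31399) = 29.11324°
λ₂ = λ₁ + atan2(sin θ sin δ cos φ₁, cos δ − sin φ₁ sin φ₂) = -85.58066°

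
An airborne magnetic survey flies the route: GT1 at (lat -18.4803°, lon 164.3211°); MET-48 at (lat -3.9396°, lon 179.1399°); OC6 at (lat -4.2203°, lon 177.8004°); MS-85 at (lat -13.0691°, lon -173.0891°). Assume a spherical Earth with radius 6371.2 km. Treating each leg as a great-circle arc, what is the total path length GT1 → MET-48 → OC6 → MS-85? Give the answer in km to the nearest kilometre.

3838 km

GT1→MET-48: c = 0.358287 rad, d = 2282.72 km
MET-48→OC6: c = 0.023828 rad, d = 151.82 km
OC6→MS-85: c = 0.220251 rad, d = 1403.26 km
Total = 2282.72 + 151.82 + 1403.26 = 3837.80 km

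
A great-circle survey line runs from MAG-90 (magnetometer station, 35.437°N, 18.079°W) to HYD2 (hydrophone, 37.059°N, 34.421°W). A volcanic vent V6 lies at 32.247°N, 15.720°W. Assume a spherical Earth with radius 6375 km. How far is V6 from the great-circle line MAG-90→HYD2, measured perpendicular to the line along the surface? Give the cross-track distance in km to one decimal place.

299.3 km

δ₁₃ = central angle MAG-90→V6 = 0.065334 rad  (haversine)
θ₁₃ = bearing MAG-90→V6 = 147.777°,  θ₁₂ = bearing MAG-90→HYD2 = 281.822°
dₓₜ = R·arcsin(sin δ₁₃ · sin(θ₁₃ − θ₁₂)) = 6375·arcsin(0.06529·sin(-134.045°)) = -299.277 km
|dₓₜ| = 299.277 km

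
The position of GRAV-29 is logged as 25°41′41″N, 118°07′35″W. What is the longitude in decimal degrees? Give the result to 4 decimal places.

118.1264°W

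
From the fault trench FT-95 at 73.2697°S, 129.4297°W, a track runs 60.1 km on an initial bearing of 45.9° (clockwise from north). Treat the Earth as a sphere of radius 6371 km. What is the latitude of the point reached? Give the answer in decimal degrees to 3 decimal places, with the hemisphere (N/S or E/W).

δ = d/R = 60.1/6371 = 0.009433 rad
φ₂ = arcsin(sin φ₁ cos δ + cos φ₁ sin δ cos θ)
   = arcsin(-0.95767·0.99996 + 0.28787·0.00943·0.69591) = -72.88929°
λ₂ = λ₁ + atan2(sin θ sin δ cos φ₁, cos δ − sin φ₁ sin φ₂) = -128.11038°

72.889°S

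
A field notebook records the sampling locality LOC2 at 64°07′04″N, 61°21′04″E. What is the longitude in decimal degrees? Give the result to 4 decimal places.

61.3511°E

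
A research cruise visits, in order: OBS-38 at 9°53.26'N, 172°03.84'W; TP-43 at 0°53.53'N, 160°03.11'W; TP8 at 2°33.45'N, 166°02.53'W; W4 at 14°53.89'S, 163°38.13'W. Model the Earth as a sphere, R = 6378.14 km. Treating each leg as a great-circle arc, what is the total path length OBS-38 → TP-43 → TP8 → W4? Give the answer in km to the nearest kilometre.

4318 km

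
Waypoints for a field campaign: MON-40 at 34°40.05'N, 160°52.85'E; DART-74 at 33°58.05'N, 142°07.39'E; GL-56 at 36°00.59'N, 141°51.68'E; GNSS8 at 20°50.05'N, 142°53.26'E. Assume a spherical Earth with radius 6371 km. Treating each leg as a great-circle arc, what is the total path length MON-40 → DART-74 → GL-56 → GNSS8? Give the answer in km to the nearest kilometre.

MON-40: φ = +34.66750°, λ = +160.88083°
DART-74: φ = +33.96750°, λ = +142.12317°
GL-56: φ = +36.00983°, λ = +141.86133°
GNSS8: φ = +20.83417°, λ = +142.88767°
MON-40→DART-74: c = 0.270280 rad, d = 1721.95 km
DART-74→GL-56: c = 0.035841 rad, d = 228.35 km
GL-56→GNSS8: c = 0.265328 rad, d = 1690.41 km
Total = 1721.95 + 228.35 + 1690.41 = 3640.71 km

3641 km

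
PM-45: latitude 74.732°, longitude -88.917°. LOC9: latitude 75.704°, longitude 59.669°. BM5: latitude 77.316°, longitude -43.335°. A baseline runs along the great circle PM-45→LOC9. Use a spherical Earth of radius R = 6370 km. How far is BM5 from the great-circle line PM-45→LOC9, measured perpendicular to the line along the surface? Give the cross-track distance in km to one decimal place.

776.7 km

δ₁₃ = central angle PM-45→BM5 = 0.191970 rad  (haversine)
θ₁₃ = bearing PM-45→BM5 = 55.285°,  θ₁₂ = bearing PM-45→LOC9 = 15.681°
dₓₜ = R·arcsin(sin δ₁₃ · sin(θ₁₃ − θ₁₂)) = 6370·arcsin(0.19079·sin(39.605°)) = 776.692 km
|dₓₜ| = 776.692 km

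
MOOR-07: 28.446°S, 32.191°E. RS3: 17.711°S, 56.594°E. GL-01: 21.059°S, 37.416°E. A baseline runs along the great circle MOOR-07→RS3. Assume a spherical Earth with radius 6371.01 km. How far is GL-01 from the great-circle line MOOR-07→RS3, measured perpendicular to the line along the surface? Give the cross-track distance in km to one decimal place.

δ₁₃ = central angle MOOR-07→GL-01 = 0.153180 rad  (haversine)
θ₁₃ = bearing MOOR-07→GL-01 = 33.847°,  θ₁₂ = bearing MOOR-07→RS3 = 69.682°
dₓₜ = R·arcsin(sin δ₁₃ · sin(θ₁₃ − θ₁₂)) = 6371.01·arcsin(0.15258·sin(-35.835°)) = -569.873 km
|dₓₜ| = 569.873 km

569.9 km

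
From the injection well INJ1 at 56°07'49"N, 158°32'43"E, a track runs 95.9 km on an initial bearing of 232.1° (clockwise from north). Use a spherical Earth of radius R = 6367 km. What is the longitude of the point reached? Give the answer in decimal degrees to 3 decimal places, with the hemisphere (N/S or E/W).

157.340°E

INJ1: φ = +56.13028°, λ = +158.54528°
δ = d/R = 95.9/6367 = 0.015062 rad
φ₂ = arcsin(sin φ₁ cos δ + cos φ₁ sin δ cos θ)
   = arcsin(0.83031·0.99989 + 0.55731·0.01506·-0.61429) = 55.59422°
λ₂ = λ₁ + atan2(sin θ sin δ cos φ₁, cos δ − sin φ₁ sin φ₂) = 157.34008°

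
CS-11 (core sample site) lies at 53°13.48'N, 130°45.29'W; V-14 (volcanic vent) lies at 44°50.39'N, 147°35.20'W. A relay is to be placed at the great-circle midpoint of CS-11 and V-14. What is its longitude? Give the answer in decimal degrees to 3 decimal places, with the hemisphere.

139.886°W

CS-11: φ = +53.22467°, λ = -130.75483°
V-14: φ = +44.83983°, λ = -147.58667°
Bx = cos φ₂ cos Δλ = 0.678703,  By = cos φ₂ sin Δλ = -0.205324
φₘ = atan2(sin φ₁ + sin φ₂, √((cos φ₁ + Bx)² + By²)) = 49.33690°
λₘ = λ₁ + atan2(By, cos φ₁ + Bx) = -139.88634°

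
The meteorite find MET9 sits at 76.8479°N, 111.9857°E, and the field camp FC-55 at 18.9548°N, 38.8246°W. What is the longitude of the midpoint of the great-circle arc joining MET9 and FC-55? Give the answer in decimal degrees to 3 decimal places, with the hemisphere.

Bx = cos φ₂ cos Δλ = -0.825671,  By = cos φ₂ sin Δλ = -0.461257
φₘ = atan2(sin φ₁ + sin φ₂, √((cos φ₁ + Bx)² + By²)) = 59.81546°
λₘ = λ₁ + atan2(By, cos φ₁ + Bx) = -30.37632°

30.376°W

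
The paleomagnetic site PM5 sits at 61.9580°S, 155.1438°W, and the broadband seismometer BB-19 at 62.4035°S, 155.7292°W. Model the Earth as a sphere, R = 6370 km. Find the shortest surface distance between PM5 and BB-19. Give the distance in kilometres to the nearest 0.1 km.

58.1 km

Δφ = -0.4455°,  Δλ = -0.5854°
a = sin²(Δφ/2) + cos φ₁ cos φ₂ sin²(Δλ/2) = 0.000021
c = 2·arcsin(√a) = 0.009121 rad = 0.5226°
d = R·c = 6370 × 0.009121 = 58.1 km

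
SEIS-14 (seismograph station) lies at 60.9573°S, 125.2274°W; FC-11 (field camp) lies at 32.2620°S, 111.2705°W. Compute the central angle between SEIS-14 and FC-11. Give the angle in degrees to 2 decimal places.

30.11°

Δφ = 28.6953°,  Δλ = 13.9569°
a = sin²(Δφ/2) + cos φ₁ cos φ₂ sin²(Δλ/2) = 0.067467
c = 2·arcsin(√a) = 0.525514 rad = 30.1097°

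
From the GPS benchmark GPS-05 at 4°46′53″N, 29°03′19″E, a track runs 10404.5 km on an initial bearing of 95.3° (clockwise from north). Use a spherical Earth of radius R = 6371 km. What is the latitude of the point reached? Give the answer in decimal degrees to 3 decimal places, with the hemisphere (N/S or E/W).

5.570°S

GPS-05: φ = +4.78139°, λ = +29.05528°
δ = d/R = 10404.5/6371 = 1.633103 rad
φ₂ = arcsin(sin φ₁ cos δ + cos φ₁ sin δ cos θ)
   = arcsin(0.08335·-0.06227 + 0.99652·0.99806·-0.09237) = -5.56994°
λ₂ = λ₁ + atan2(sin θ sin δ cos φ₁, cos δ − sin φ₁ sin φ₂) = 122.18651°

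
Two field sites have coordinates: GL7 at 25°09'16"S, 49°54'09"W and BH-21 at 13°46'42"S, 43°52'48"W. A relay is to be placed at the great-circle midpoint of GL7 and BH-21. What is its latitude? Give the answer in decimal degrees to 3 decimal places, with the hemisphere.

19.491°S

GL7: φ = -25.15444°, λ = -49.90250°
BH-21: φ = -13.77833°, λ = -43.88000°
Bx = cos φ₂ cos Δλ = 0.965864,  By = cos φ₂ sin Δλ = 0.101900
φₘ = atan2(sin φ₁ + sin φ₂, √((cos φ₁ + Bx)² + By²)) = -19.49125°
λₘ = λ₁ + atan2(By, cos φ₁ + Bx) = -46.78514°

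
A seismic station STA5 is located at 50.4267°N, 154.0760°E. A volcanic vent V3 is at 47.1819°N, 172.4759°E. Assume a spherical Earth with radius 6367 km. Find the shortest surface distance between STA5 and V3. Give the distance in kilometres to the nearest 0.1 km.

1390.1 km

Δφ = -3.2448°,  Δλ = 18.3999°
a = sin²(Δφ/2) + cos φ₁ cos φ₂ sin²(Δλ/2) = 0.011870
c = 2·arcsin(√a) = 0.218330 rad = 12.5094°
d = R·c = 6367 × 0.218330 = 1390.1 km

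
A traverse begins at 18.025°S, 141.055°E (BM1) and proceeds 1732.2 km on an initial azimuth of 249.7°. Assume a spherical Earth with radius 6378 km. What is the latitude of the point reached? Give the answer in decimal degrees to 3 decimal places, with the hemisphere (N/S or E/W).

δ = d/R = 1732.2/6378 = 0.271590 rad
φ₂ = arcsin(sin φ₁ cos δ + cos φ₁ sin δ cos θ)
   = arcsin(-0.30943·0.96335 + 0.95092·0.26826·-0.34694) = -22.74263°
λ₂ = λ₁ + atan2(sin θ sin δ cos φ₁, cos δ − sin φ₁ sin φ₂) = 125.22332°

22.743°S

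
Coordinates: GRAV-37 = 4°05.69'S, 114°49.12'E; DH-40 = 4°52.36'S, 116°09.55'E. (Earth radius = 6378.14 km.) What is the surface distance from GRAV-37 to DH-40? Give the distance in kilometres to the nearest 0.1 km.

GRAV-37: φ = -4.09483°, λ = +114.81867°
DH-40: φ = -4.87267°, λ = +116.15917°
Δφ = -0.7778°,  Δλ = 1.3405°
a = sin²(Δφ/2) + cos φ₁ cos φ₂ sin²(Δλ/2) = 0.000182
c = 2·arcsin(√a) = 0.026988 rad = 1.5463°
d = R·c = 6378.14 × 0.026988 = 172.1 km

172.1 km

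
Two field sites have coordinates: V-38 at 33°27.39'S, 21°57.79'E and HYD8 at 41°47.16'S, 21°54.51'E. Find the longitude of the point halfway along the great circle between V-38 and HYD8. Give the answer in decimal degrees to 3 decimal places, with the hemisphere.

V-38: φ = -33.45650°, λ = +21.96317°
HYD8: φ = -41.78600°, λ = +21.90850°
Bx = cos φ₂ cos Δλ = 0.745639,  By = cos φ₂ sin Δλ = -0.000711
φₘ = atan2(sin φ₁ + sin φ₂, √((cos φ₁ + Bx)² + By²)) = -37.62125°
λₘ = λ₁ + atan2(By, cos φ₁ + Bx) = 21.93737°

21.937°E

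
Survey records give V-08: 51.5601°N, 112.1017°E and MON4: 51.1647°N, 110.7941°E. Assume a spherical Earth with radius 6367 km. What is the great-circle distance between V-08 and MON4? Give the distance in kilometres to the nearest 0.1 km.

100.8 km

Δφ = -0.3954°,  Δλ = -1.3076°
a = sin²(Δφ/2) + cos φ₁ cos φ₂ sin²(Δλ/2) = 0.000063
c = 2·arcsin(√a) = 0.015833 rad = 0.9071°
d = R·c = 6367 × 0.015833 = 100.8 km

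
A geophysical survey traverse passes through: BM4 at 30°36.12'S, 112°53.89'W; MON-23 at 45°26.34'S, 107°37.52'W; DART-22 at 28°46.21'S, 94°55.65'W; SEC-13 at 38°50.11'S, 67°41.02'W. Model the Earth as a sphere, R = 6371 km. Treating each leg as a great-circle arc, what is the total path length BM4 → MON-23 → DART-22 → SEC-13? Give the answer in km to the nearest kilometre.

6616 km

BM4: φ = -30.60200°, λ = -112.89817°
MON-23: φ = -45.43900°, λ = -107.62533°
DART-22: φ = -28.77017°, λ = -94.92750°
SEC-13: φ = -38.83517°, λ = -67.68367°
BM4→MON-23: c = 0.268754 rad, d = 1712.23 km
MON-23→DART-22: c = 0.339455 rad, d = 2162.67 km
DART-22→SEC-13: c = 0.430242 rad, d = 2741.07 km
Total = 1712.23 + 2162.67 + 2741.07 = 6615.97 km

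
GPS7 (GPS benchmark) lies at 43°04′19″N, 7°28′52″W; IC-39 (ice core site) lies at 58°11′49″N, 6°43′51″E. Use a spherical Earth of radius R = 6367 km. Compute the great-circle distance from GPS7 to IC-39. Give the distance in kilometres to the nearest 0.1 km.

1947.7 km

GPS7: φ = +43.07194°, λ = -7.48111°
IC-39: φ = +58.19694°, λ = +6.73083°
Δφ = 15.1250°,  Δλ = 14.2119°
a = sin²(Δφ/2) + cos φ₁ cos φ₂ sin²(Δλ/2) = 0.023212
c = 2·arcsin(√a) = 0.305899 rad = 17.5267°
d = R·c = 6367 × 0.305899 = 1947.7 km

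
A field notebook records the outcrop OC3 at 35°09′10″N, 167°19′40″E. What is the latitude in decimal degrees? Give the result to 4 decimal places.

35° + 9′/60 + 10″/3600 = 35 + 0.15000 + 0.00278 = 35.1528°

35.1528°N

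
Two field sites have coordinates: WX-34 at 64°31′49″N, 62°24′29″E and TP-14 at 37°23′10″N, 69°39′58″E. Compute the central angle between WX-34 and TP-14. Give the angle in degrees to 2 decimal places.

27.49°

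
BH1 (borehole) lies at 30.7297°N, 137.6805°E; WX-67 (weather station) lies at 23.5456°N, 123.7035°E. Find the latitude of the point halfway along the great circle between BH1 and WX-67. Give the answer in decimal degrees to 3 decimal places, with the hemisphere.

27.311°N

Bx = cos φ₂ cos Δλ = 0.889600,  By = cos φ₂ sin Δλ = -0.221423
φₘ = atan2(sin φ₁ + sin φ₂, √((cos φ₁ + Bx)² + By²)) = 27.31128°
λₘ = λ₁ + atan2(By, cos φ₁ + Bx) = 130.46602°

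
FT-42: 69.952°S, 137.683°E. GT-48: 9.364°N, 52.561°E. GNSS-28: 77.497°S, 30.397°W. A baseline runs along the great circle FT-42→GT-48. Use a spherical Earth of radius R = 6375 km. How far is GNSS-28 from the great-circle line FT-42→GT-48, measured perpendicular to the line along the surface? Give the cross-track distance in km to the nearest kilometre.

3597 km

δ₁₃ = central angle FT-42→GNSS-28 = 0.565141 rad  (haversine)
θ₁₃ = bearing FT-42→GNSS-28 = 184.790°,  θ₁₂ = bearing FT-42→GT-48 = 277.796°
dₓₜ = R·arcsin(sin δ₁₃ · sin(θ₁₃ − θ₁₂)) = 6375·arcsin(0.53553·sin(-93.006°)) = -3597.212 km
|dₓₜ| = 3597.212 km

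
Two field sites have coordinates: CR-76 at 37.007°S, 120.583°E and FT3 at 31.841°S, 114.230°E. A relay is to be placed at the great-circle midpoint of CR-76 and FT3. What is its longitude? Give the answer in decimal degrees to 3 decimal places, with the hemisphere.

117.308°E

Bx = cos φ₂ cos Δλ = 0.844299,  By = cos φ₂ sin Δλ = -0.094002
φₘ = atan2(sin φ₁ + sin φ₂, √((cos φ₁ + Bx)² + By²)) = -34.46505°
λₘ = λ₁ + atan2(By, cos φ₁ + Bx) = 117.30819°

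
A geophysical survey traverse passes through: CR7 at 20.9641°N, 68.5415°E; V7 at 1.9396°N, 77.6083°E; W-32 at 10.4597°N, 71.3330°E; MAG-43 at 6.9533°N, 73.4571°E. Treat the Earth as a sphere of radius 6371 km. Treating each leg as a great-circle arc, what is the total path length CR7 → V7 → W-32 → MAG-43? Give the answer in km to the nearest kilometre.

CR7→V7: c = 0.366134 rad, d = 2332.64 km
V7→W-32: c = 0.184244 rad, d = 1173.82 km
W-32→MAG-43: c = 0.071328 rad, d = 454.43 km
Total = 2332.64 + 1173.82 + 454.43 = 3960.89 km

3961 km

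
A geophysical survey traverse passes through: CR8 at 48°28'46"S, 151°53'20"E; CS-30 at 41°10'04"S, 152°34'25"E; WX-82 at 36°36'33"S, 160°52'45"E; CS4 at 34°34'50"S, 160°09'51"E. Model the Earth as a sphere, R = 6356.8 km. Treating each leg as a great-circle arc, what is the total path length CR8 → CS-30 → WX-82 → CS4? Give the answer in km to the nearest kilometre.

CR8: φ = -48.47944°, λ = +151.88889°
CS-30: φ = -41.16778°, λ = +152.57361°
WX-82: φ = -36.60917°, λ = +160.87917°
CS4: φ = -34.58056°, λ = +160.16417°
CR8→CS-30: c = 0.127892 rad, d = 812.99 km
CS-30→WX-82: c = 0.137959 rad, d = 876.98 km
WX-82→CS4: c = 0.036831 rad, d = 234.13 km
Total = 812.99 + 876.98 + 234.13 = 1924.09 km

1924 km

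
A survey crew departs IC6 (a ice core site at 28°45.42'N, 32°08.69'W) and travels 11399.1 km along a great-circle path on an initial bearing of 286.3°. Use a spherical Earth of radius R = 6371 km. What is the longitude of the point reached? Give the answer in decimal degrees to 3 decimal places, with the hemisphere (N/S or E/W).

IC6: φ = +28.75700°, λ = -32.14483°
δ = d/R = 11399.1/6371 = 1.789217 rad
φ₂ = arcsin(sin φ₁ cos δ + cos φ₁ sin δ cos θ)
   = arcsin(0.48110·-0.21669 + 0.87667·0.97624·0.28067) = 7.81402°
λ₂ = λ₁ + atan2(sin θ sin δ cos φ₁, cos δ − sin φ₁ sin φ₂) = -141.09821°

141.098°W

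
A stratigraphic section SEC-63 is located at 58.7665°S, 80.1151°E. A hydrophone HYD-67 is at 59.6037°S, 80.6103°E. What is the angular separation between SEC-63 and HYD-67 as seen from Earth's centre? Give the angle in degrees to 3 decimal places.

Δφ = -0.8372°,  Δλ = 0.4952°
a = sin²(Δφ/2) + cos φ₁ cos φ₂ sin²(Δλ/2) = 0.000058
c = 2·arcsin(√a) = 0.015268 rad = 0.8748°

0.875°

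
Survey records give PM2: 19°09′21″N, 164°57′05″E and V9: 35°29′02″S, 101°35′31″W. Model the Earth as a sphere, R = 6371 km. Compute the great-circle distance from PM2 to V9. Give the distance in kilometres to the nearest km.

PM2: φ = +19.15583°, λ = +164.95139°
V9: φ = -35.48389°, λ = -101.59194°
Δφ = -54.6397°,  Δλ = 93.4567°
a = sin²(Δφ/2) + cos φ₁ cos φ₂ sin²(Δλ/2) = 0.618427
c = 2·arcsin(√a) = 1.809922 rad = 103.7009°
d = R·c = 6371 × 1.809922 = 11531.0 km

11531 km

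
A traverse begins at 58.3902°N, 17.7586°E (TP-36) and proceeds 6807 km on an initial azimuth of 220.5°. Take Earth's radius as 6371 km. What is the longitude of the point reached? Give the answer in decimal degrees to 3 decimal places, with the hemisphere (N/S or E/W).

17.010°W

δ = d/R = 6807/6371 = 1.068435 rad
φ₂ = arcsin(sin φ₁ cos δ + cos φ₁ sin δ cos θ)
   = arcsin(0.85164·0.48150 + 0.52413·0.87645·-0.76041) = 3.48283°
λ₂ = λ₁ + atan2(sin θ sin δ cos φ₁, cos δ − sin φ₁ sin φ₂) = -17.00981°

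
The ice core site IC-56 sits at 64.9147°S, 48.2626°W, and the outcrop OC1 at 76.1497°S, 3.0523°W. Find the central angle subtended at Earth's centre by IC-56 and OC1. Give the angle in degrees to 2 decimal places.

Δφ = -11.2350°,  Δλ = 45.2103°
a = sin²(Δφ/2) + cos φ₁ cos φ₂ sin²(Δλ/2) = 0.024577
c = 2·arcsin(√a) = 0.314839 rad = 18.0390°

18.04°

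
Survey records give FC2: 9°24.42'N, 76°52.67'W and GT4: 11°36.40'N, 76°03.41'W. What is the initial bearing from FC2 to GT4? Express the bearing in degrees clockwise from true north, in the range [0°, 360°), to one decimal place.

FC2: φ = +9.40700°, λ = -76.87783°
GT4: φ = +11.60667°, λ = -76.05683°
Δλ = 0.8210°
y = sin Δλ · cos φ₂ = 0.014036
x = cos φ₁ sin φ₂ − sin φ₁ cos φ₂ cos Δλ = 0.038398
θ = atan2(y, x) = 20.0787° → 20.0787° (mod 360°)

20.1°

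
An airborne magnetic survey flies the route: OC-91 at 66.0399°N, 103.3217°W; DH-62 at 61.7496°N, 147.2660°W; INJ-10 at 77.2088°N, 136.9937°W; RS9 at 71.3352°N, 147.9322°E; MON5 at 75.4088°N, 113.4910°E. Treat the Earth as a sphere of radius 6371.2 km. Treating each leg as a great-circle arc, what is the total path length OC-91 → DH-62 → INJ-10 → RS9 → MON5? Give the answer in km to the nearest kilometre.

7255 km

OC-91→DH-62: c = 0.338121 rad, d = 2154.24 km
DH-62→INJ-10: c = 0.276045 rad, d = 1758.74 km
INJ-10→RS9: c = 0.341822 rad, d = 2177.81 km
RS9→MON5: c = 0.182786 rad, d = 1164.57 km
Total = 2154.24 + 1758.74 + 2177.81 + 1164.57 = 7255.36 km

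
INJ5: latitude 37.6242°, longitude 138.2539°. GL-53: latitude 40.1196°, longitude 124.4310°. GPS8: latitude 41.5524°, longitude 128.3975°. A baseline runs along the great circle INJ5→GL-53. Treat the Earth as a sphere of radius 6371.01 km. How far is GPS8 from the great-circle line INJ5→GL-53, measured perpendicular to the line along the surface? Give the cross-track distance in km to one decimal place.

δ₁₃ = central angle INJ5→GPS8 = 0.149121 rad  (haversine)
θ₁₃ = bearing INJ5→GPS8 = 300.431°,  θ₁₂ = bearing INJ5→GL-53 = 287.344°
dₓₜ = R·arcsin(sin δ₁₃ · sin(θ₁₃ − θ₁₂)) = 6371.01·arcsin(0.14857·sin(13.087°)) = 214.363 km
|dₓₜ| = 214.363 km

214.4 km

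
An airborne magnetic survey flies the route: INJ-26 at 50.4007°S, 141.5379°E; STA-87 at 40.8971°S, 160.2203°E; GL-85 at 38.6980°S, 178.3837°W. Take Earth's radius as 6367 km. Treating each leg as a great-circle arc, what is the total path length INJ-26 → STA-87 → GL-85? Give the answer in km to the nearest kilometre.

INJ-26→STA-87: c = 0.280606 rad, d = 1786.62 km
STA-87→GL-85: c = 0.288731 rad, d = 1838.35 km
Total = 1786.62 + 1838.35 = 3624.96 km

3625 km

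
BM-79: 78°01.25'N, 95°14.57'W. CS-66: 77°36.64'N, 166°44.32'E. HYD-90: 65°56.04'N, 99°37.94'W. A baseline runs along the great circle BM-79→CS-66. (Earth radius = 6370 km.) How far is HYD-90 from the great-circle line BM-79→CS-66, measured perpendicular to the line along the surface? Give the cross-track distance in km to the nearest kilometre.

1047 km

BM-79: φ = +78.02083°, λ = -95.24283°
CS-66: φ = +77.61067°, λ = +166.73867°
HYD-90: φ = +65.93400°, λ = -99.63233°
δ₁₃ = central angle BM-79→HYD-90 = 0.212137 rad  (haversine)
θ₁₃ = bearing BM-79→HYD-90 = 188.525°,  θ₁₂ = bearing BM-79→CS-66 = 317.518°
dₓₜ = R·arcsin(sin δ₁₃ · sin(θ₁₃ − θ₁₂)) = 6370·arcsin(0.21055·sin(-128.993°)) = -1047.120 km
|dₓₜ| = 1047.120 km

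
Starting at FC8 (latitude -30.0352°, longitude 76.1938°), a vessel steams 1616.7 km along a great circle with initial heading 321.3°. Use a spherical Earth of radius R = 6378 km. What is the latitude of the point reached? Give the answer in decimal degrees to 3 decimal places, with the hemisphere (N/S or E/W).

18.367°S

δ = d/R = 1616.7/6378 = 0.253481 rad
φ₂ = arcsin(sin φ₁ cos δ + cos φ₁ sin δ cos θ)
   = arcsin(-0.50053·0.96805 + 0.86572·0.25077·0.78043) = -18.36721°
λ₂ = λ₁ + atan2(sin θ sin δ cos φ₁, cos δ − sin φ₁ sin φ₂) = 66.68427°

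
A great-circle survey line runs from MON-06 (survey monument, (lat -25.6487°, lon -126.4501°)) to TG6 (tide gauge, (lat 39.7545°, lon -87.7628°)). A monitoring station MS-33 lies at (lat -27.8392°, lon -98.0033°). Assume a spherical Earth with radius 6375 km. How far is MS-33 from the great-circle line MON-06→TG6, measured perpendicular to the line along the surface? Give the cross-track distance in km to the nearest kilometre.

δ₁₃ = central angle MON-06→MS-33 = 0.444040 rad  (haversine)
θ₁₃ = bearing MON-06→MS-33 = 101.335°,  θ₁₂ = bearing MON-06→TG6 = 29.884°
dₓₜ = R·arcsin(sin δ₁₃ · sin(θ₁₃ − θ₁₂)) = 6375·arcsin(0.42959·sin(71.451°)) = 2674.113 km
|dₓₜ| = 2674.113 km

2674 km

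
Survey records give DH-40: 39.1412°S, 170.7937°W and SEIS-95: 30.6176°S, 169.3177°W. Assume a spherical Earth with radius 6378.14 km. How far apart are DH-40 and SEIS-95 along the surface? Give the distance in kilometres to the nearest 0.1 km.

Δφ = 8.5236°,  Δλ = 1.4760°
a = sin²(Δφ/2) + cos φ₁ cos φ₂ sin²(Δλ/2) = 0.005633
c = 2·arcsin(√a) = 0.150252 rad = 8.6088°
d = R·c = 6378.14 × 0.150252 = 958.3 km

958.3 km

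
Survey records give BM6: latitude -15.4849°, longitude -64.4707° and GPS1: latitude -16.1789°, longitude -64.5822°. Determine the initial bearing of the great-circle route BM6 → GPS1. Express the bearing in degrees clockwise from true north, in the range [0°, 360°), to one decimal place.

188.8°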